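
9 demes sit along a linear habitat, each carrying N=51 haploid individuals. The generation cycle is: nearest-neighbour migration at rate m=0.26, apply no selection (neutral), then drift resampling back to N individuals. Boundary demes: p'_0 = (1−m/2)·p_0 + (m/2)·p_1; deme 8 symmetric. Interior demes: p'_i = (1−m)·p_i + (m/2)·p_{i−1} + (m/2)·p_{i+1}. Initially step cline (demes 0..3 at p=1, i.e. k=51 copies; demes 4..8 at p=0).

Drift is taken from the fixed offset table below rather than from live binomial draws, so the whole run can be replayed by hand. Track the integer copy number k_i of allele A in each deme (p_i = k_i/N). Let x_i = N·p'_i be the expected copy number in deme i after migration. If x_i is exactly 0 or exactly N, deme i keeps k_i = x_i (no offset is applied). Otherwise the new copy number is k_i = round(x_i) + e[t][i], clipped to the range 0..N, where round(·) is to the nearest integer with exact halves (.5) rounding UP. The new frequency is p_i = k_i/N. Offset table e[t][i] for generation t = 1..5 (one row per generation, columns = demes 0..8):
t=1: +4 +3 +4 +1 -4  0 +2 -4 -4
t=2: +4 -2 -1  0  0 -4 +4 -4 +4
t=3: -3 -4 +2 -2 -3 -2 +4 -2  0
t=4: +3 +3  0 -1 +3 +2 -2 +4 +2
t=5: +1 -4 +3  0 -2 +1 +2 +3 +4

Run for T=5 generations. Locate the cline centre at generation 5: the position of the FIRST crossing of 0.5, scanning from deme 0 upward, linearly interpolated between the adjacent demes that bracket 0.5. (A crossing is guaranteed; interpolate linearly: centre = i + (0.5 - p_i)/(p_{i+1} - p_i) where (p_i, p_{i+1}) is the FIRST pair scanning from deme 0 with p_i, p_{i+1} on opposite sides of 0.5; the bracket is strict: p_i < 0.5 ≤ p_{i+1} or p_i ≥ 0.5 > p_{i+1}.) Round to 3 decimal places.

t=0: k=[51 51 51 51 0 0 0 0 0]
t=1: x=[51.0000 51.0000 51.0000 44.3700 6.6300 0.0000 0.0000 0.0000 0.0000] k=[51 51 51 45 3 0 0 0 0]
t=2: x=[51.0000 51.0000 50.2200 40.3200 8.0700 0.3900 0.0000 0.0000 0.0000] k=[51 51 49 40 8 0 0 0 0]
t=3: x=[51.0000 50.7400 48.0900 37.0100 11.1200 1.0400 0.0000 0.0000 0.0000] k=[51 47 50 35 8 0 0 0 0]
t=4: x=[50.4800 47.9100 47.6600 33.4400 10.4700 1.0400 0.0000 0.0000 0.0000] k=[51 51 48 32 13 3 0 0 0]
t=5: x=[51.0000 50.6100 46.3100 31.6100 14.1700 3.9100 0.3900 0.0000 0.0000] k=[51 47 49 32 12 5 2 0 0]

3.325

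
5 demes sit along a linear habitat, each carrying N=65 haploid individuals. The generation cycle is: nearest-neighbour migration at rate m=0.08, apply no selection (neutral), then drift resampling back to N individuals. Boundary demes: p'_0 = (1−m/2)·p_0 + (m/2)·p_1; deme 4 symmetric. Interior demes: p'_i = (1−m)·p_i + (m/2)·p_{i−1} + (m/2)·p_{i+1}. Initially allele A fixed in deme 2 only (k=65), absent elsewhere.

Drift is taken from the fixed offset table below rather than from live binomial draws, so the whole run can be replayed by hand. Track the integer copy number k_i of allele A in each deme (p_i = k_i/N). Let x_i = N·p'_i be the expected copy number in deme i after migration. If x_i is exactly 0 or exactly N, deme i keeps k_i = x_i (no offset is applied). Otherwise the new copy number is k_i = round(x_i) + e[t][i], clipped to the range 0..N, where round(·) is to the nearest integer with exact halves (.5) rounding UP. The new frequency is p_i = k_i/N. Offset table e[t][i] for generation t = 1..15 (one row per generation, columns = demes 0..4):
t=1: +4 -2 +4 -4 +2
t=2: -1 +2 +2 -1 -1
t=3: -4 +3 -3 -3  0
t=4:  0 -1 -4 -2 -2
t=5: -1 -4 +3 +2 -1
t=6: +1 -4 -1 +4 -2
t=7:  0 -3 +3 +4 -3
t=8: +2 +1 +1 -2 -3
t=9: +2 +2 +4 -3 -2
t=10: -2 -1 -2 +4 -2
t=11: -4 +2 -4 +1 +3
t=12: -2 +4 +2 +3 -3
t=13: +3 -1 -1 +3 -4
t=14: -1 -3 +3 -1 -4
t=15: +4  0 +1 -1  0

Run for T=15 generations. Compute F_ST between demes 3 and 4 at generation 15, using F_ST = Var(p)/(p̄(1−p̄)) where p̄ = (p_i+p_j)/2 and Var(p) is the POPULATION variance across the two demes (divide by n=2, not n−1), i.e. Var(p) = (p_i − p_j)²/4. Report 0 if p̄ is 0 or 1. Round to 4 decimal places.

0.1577

t=0: k=[0 0 65 0 0]
t=1: x=[0.0000 2.6000 59.8000 2.6000 0.0000] k=[0 1 64 0 0]
t=2: x=[0.0400 3.4800 58.9200 2.5600 0.0000] k=[0 5 61 2 0]
t=3: x=[0.2000 7.0400 56.4000 4.2800 0.0800] k=[0 10 53 1 0]
t=4: x=[0.4000 11.3200 49.2000 3.0400 0.0400] k=[0 10 45 1 0]
t=5: x=[0.4000 11.0000 41.8400 2.7200 0.0400] k=[0 7 45 5 0]
t=6: x=[0.2800 8.2400 41.8800 6.4000 0.2000] k=[1 4 41 10 0]
t=7: x=[1.1200 5.3600 38.2800 10.8400 0.4000] k=[1 2 41 15 0]
t=8: x=[1.0400 3.5200 38.4000 15.4400 0.6000] k=[3 5 39 13 0]
t=9: x=[3.0800 6.2800 36.6000 13.5200 0.5200] k=[5 8 41 11 0]
t=10: x=[5.1200 9.2000 38.4800 11.7600 0.4400] k=[3 8 36 16 0]
t=11: x=[3.2000 8.9200 34.0800 16.1600 0.6400] k=[0 11 30 17 4]
t=12: x=[0.4400 11.3200 28.7200 17.0000 4.5200] k=[0 15 31 20 2]
t=13: x=[0.6000 15.0400 29.9200 19.7200 2.7200] k=[4 14 29 23 0]
t=14: x=[4.4000 14.2000 28.1600 22.3200 0.9200] k=[3 11 31 21 0]
t=15: x=[3.3200 11.4800 29.8000 20.5600 0.8400] k=[7 11 31 20 1]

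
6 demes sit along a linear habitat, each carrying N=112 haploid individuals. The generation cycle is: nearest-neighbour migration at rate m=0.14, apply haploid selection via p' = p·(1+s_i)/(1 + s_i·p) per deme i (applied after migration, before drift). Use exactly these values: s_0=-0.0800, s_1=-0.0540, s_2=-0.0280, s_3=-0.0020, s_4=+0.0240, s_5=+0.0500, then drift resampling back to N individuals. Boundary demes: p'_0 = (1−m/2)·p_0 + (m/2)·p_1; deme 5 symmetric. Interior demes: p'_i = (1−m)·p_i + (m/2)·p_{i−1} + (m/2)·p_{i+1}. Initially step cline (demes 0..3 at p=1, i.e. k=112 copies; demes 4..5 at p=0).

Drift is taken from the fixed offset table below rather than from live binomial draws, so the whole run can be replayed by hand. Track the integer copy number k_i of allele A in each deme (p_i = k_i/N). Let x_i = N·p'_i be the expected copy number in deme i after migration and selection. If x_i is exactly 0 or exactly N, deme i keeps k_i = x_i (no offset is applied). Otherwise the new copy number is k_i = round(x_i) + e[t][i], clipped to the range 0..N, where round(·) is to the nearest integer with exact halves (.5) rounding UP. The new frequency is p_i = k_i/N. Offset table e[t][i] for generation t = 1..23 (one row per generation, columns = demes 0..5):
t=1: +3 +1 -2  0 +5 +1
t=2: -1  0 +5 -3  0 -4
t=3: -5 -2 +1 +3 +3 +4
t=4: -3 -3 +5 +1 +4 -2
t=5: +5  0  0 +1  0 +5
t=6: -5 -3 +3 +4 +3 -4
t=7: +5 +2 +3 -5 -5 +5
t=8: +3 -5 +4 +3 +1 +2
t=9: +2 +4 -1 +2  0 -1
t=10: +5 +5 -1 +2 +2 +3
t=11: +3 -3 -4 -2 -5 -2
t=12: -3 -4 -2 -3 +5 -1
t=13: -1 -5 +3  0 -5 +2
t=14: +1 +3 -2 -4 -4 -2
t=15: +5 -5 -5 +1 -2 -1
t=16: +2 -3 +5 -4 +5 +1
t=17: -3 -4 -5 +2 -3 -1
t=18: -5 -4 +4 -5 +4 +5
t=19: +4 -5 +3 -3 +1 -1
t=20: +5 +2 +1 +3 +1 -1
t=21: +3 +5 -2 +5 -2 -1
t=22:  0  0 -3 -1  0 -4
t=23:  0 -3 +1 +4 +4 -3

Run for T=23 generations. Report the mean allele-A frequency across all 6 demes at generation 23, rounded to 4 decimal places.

t=0: k=[112 112 112 112 0 0]
t=1: x=[112.0000 112.0000 112.0000 104.1454 8.0147 0.0000] k=[112 112 112 104 13 0]
t=2: x=[112.0000 112.0000 111.4240 98.1657 18.8286 0.9551] k=[112 112 112 95 19 0]
t=3: x=[112.0000 112.0000 110.7761 90.8357 23.4264 1.3957] k=[112 112 112 94 26 5]
t=4: x=[112.0000 112.0000 110.7041 90.4652 29.8059 6.7739] k=[112 112 112 91 34 5]
t=5: x=[112.0000 112.0000 110.4882 88.4428 36.5415 7.3584] k=[112 112 110 89 37 12]
t=6: x=[112.0000 111.8520 108.5770 86.7909 39.4942 14.3494] k=[112 109 112 91 42 10]
t=7: x=[111.7718 109.2763 110.2724 89.0034 43.8210 12.7822] k=[112 111 112 84 39 18]
t=8: x=[111.9239 111.0913 109.9126 82.7668 41.2963 20.2673] k=[112 106 112 86 42 22]
t=9: x=[111.5436 106.5598 109.6968 84.6987 44.3135 24.3160] k=[112 111 109 87 44 23]
t=10: x=[111.9239 110.8695 107.4784 85.4895 46.1823 25.4159] k=[112 112 106 87 48 28]
t=11: x=[112.0000 111.5561 104.9036 85.5596 49.9855 30.4701] k=[112 109 101 84 45 28]
t=12: x=[111.7718 108.4648 100.0707 82.4164 47.1864 30.2552] k=[109 104 98 79 52 29]
t=13: x=[108.3681 103.5043 96.7191 78.3929 52.9416 31.7072] k=[107 99 100 78 48 34]
t=14: x=[105.9825 99.0058 98.0468 77.3921 49.7750 36.1643] k=[107 102 96 73 46 34]
t=15: x=[106.2088 101.4095 94.3927 72.6689 47.6983 36.0217] k=[111 96 89 74 46 35]
t=16: x=[109.7753 95.8061 87.9073 73.0391 47.8388 36.9682] k=[112 93 93 69 53 38]
t=17: x=[110.5558 93.4881 90.8368 69.5072 53.7326 40.2999] k=[108 89 86 72 51 39]
t=18: x=[106.2304 89.1261 84.6472 71.4582 52.2906 41.1010] k=[101 85 89 66 56 46]
t=19: x=[98.9489 85.2872 86.5559 66.8561 56.6640 48.0336] k=[103 80 90 64 58 47]
t=20: x=[100.5616 81.0831 86.9318 65.3455 58.3132 49.1112] k=[106 83 88 68 59 48]
t=21: x=[103.7768 83.8051 85.6825 68.7168 59.5219 50.1173] k=[107 89 84 74 58 49]
t=22: x=[105.2286 88.9090 83.0445 73.5295 59.1524 50.9819] k=[105 89 80 73 59 47]
t=23: x=[103.2292 88.4750 79.4886 72.4588 59.8015 49.1816] k=[103 85 80 76 64 46]

0.6756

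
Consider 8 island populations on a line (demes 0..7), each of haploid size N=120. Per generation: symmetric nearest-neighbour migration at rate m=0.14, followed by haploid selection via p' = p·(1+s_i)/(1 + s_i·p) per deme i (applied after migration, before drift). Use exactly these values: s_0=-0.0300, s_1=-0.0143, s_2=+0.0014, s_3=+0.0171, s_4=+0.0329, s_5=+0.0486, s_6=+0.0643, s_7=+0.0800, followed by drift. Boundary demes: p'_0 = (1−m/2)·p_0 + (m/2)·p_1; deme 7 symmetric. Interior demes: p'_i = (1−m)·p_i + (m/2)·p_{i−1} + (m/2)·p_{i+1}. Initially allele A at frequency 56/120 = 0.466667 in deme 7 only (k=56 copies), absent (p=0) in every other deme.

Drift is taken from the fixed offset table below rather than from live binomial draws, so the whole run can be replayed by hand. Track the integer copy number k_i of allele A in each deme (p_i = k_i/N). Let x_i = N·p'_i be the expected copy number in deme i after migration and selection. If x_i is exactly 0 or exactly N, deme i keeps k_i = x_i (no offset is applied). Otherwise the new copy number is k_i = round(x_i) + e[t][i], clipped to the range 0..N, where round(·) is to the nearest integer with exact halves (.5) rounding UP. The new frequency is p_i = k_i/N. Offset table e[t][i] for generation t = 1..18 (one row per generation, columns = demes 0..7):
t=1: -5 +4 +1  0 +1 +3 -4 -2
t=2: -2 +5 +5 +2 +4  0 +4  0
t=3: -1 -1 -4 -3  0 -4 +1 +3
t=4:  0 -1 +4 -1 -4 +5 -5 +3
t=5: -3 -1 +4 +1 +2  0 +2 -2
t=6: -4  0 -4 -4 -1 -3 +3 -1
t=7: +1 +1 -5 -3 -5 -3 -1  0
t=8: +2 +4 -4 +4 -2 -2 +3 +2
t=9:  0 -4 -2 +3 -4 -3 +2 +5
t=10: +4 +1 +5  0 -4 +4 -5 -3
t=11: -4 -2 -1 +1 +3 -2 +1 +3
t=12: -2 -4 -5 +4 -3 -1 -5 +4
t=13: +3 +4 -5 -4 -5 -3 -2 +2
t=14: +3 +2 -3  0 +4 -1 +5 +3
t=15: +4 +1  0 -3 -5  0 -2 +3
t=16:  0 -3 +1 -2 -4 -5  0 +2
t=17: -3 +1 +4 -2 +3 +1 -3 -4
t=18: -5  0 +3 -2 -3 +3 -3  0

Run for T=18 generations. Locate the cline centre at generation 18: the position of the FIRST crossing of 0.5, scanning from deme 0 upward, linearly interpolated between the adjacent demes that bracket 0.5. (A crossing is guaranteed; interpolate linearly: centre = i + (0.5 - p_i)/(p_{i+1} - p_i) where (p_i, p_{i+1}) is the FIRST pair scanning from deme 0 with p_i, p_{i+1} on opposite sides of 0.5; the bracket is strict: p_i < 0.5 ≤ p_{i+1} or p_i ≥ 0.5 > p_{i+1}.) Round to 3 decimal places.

6.743

t=0: k=[0 0 0 0 0 0 0 56]
t=1: x=[0.0000 0.0000 0.0000 0.0000 0.0000 0.0000 4.1633 54.3591] k=[0 0 0 0 0 0 0 52]
t=2: x=[0.0000 0.0000 0.0000 0.0000 0.0000 0.0000 3.8665 50.5975] k=[0 0 0 0 0 0 8 51]
t=3: x=[0.0000 0.0000 0.0000 0.0000 0.0000 0.5871 11.0600 50.2224] k=[0 0 0 0 0 0 12 53]
t=4: x=[0.0000 0.0000 0.0000 0.0000 0.0000 0.8805 14.8207 52.3895] k=[0 0 0 0 0 6 10 55]
t=5: x=[0.0000 0.0000 0.0000 0.0000 0.4338 6.1302 13.6037 54.1270] k=[0 0 0 0 2 6 16 52]
t=6: x=[0.0000 0.0000 0.0000 0.1424 2.2091 6.7146 18.7864 51.7319] k=[0 0 0 0 1 4 22 51]
t=7: x=[0.0000 0.0000 0.0000 0.0712 1.1771 5.2846 23.9420 51.2156] k=[0 0 0 0 0 2 23 51]
t=8: x=[0.0000 0.0000 0.0000 0.0000 0.1446 3.4871 24.6896 51.2865] k=[0 0 0 0 0 1 28 53]
t=9: x=[0.0000 0.0000 0.0000 0.0000 0.0723 2.9537 29.2153 53.5214] k=[0 0 0 0 0 0 31 59]
t=10: x=[0.0000 0.0000 0.0000 0.0000 0.0000 2.2735 32.2379 59.3465] k=[0 0 0 0 0 6 27 56]
t=11: x=[0.0000 0.0000 0.0000 0.0000 0.4338 7.3716 28.9052 56.2632] k=[0 0 0 0 3 5 30 59]
t=12: x=[0.0000 0.0000 0.0000 0.2136 3.0240 6.9127 31.7125 59.2763] k=[0 0 0 4 0 6 27 63]
t=13: x=[0.0000 0.0000 0.2804 3.4971 0.7229 7.3716 29.4116 62.7868] k=[0 0 0 0 0 4 27 65]
t=14: x=[0.0000 0.0000 0.0000 0.0000 0.2892 5.5770 29.4116 64.6407] k=[0 0 0 0 4 5 34 68]
t=15: x=[0.0000 0.0000 0.0000 0.2848 3.9106 7.2777 35.8980 67.8992] k=[0 0 0 0 0 7 34 71]
t=16: x=[0.0000 0.0000 0.0000 0.0000 0.5061 8.7784 36.2571 70.6602] k=[0 0 0 0 0 4 36 73]
t=17: x=[0.0000 0.0000 0.0000 0.0000 0.2892 6.2346 37.9482 72.6334] k=[0 0 0 0 3 7 35 69]
t=18: x=[0.0000 0.0000 0.0000 0.2136 3.1683 9.0700 36.9954 68.8900] k=[0 0 0 0 0 12 34 69]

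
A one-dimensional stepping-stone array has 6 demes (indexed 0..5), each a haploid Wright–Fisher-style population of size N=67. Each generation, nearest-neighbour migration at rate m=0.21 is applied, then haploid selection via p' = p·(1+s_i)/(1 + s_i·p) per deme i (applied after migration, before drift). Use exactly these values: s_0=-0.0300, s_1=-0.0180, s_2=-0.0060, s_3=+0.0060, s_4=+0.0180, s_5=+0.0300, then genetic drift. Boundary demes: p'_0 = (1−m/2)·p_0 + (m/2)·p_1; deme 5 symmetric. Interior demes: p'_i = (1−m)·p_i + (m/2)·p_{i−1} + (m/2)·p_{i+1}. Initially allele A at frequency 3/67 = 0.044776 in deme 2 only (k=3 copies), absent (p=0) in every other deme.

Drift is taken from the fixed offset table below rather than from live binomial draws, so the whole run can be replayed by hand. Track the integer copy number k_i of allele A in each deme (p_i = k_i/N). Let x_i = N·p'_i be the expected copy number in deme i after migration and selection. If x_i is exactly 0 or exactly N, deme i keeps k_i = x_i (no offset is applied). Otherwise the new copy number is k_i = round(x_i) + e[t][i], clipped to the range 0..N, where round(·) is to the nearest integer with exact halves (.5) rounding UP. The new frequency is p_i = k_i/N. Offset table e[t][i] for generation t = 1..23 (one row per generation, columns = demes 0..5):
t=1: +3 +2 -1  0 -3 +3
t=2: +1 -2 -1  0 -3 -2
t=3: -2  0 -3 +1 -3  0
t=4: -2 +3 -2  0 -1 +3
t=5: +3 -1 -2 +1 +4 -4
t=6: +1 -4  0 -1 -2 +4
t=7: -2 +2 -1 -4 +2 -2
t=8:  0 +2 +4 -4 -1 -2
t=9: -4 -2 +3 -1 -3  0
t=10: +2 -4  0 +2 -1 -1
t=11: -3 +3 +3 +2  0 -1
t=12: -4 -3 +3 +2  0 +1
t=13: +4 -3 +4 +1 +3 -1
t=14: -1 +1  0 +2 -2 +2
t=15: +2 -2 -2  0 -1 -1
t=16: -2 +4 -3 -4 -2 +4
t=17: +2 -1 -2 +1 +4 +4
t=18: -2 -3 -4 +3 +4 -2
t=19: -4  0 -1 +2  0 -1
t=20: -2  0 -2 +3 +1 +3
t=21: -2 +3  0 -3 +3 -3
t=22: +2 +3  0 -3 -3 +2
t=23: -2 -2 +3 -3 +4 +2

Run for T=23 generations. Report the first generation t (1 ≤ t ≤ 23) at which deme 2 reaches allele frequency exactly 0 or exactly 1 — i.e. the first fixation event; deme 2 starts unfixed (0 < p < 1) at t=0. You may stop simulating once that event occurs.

2

t=0: k=[0 0 3 0 0 0]
t=1: x=[0.0000 0.3094 2.3563 0.3169 0.0000 0.0000] k=[0 2 1 0 0 0]
t=2: x=[0.2037 1.6554 0.9941 0.1056 0.0000 0.0000] k=[1 0 0 0 0 0]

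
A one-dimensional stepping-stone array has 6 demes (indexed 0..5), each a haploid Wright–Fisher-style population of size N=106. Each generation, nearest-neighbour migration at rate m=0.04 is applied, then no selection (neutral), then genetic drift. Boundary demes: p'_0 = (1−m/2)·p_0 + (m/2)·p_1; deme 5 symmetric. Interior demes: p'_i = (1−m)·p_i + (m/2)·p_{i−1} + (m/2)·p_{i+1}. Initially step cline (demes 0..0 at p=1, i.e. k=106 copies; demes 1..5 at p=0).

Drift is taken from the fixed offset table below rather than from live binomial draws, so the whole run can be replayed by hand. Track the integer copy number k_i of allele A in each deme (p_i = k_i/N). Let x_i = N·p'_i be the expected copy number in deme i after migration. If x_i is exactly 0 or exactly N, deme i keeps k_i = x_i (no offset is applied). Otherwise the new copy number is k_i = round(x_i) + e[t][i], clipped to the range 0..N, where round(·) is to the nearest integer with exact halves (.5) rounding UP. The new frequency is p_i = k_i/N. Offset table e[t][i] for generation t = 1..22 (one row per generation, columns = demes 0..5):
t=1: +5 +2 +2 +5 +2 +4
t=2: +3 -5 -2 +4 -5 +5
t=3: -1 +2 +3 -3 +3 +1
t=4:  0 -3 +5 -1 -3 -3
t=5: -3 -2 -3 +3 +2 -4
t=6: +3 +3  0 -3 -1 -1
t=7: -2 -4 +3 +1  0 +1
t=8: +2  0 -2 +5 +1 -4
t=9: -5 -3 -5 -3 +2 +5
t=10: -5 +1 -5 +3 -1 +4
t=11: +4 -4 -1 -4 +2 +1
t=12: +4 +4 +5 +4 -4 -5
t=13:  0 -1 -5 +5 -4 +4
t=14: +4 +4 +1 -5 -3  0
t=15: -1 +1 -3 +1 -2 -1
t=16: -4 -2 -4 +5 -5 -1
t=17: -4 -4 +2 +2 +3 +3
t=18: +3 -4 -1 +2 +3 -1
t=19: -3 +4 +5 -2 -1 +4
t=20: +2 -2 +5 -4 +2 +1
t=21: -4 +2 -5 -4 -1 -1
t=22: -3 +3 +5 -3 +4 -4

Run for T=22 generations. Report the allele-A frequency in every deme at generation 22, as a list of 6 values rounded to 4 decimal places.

t=0: k=[106 0 0 0 0 0]
t=1: x=[103.8800 2.1200 0.0000 0.0000 0.0000 0.0000] k=[106 4 0 0 0 0]
t=2: x=[103.9600 5.9600 0.0800 0.0000 0.0000 0.0000] k=[106 1 0 0 0 0]
t=3: x=[103.9000 3.0800 0.0200 0.0000 0.0000 0.0000] k=[103 5 3 0 0 0]
t=4: x=[101.0400 6.9200 2.9800 0.0600 0.0000 0.0000] k=[101 4 8 0 0 0]
t=5: x=[99.0600 6.0200 7.7600 0.1600 0.0000 0.0000] k=[96 4 5 3 0 0]
t=6: x=[94.1600 5.8600 4.9400 2.9800 0.0600 0.0000] k=[97 9 5 0 0 0]
t=7: x=[95.2400 10.6800 4.9800 0.1000 0.0000 0.0000] k=[93 7 8 1 0 0]
t=8: x=[91.2800 8.7400 7.8400 1.1200 0.0200 0.0000] k=[93 9 6 6 1 0]
t=9: x=[91.3200 10.6200 6.0600 5.9000 1.0800 0.0200] k=[86 8 1 3 3 5]
t=10: x=[84.4400 9.4200 1.1800 2.9600 3.0400 4.9600] k=[79 10 0 6 2 9]
t=11: x=[77.6200 11.1800 0.3200 5.8000 2.2200 8.8600] k=[82 7 0 2 4 10]
t=12: x=[80.5000 8.3600 0.1800 2.0000 4.0800 9.8800] k=[85 12 5 6 0 5]
t=13: x=[83.5400 13.3200 5.1600 5.8600 0.2200 4.9000] k=[84 12 0 11 0 9]
t=14: x=[82.5600 13.2000 0.4600 10.5600 0.4000 8.8200] k=[87 17 1 6 0 9]
t=15: x=[85.6000 18.0800 1.4200 5.7800 0.3000 8.8200] k=[85 19 0 7 0 8]
t=16: x=[83.6800 19.9400 0.5200 6.7200 0.3000 7.8400] k=[80 18 0 12 0 7]
t=17: x=[78.7600 18.8800 0.6000 11.5200 0.3800 6.8600] k=[75 15 3 14 3 10]
t=18: x=[73.8000 15.9600 3.4600 13.5600 3.3600 9.8600] k=[77 12 2 16 6 9]
t=19: x=[75.7000 13.1000 2.4800 15.5200 6.2600 8.9400] k=[73 17 7 14 5 13]
t=20: x=[71.8800 17.9200 7.3400 13.6800 5.3400 12.8400] k=[74 16 12 10 7 14]
t=21: x=[72.8400 17.0800 12.0400 9.9800 7.2000 13.8600] k=[69 19 7 6 6 13]
t=22: x=[68.0000 19.7600 7.2200 6.0200 6.1400 12.8600] k=[65 23 12 3 10 9]

[0.6132, 0.2170, 0.1132, 0.0283, 0.0943, 0.0849]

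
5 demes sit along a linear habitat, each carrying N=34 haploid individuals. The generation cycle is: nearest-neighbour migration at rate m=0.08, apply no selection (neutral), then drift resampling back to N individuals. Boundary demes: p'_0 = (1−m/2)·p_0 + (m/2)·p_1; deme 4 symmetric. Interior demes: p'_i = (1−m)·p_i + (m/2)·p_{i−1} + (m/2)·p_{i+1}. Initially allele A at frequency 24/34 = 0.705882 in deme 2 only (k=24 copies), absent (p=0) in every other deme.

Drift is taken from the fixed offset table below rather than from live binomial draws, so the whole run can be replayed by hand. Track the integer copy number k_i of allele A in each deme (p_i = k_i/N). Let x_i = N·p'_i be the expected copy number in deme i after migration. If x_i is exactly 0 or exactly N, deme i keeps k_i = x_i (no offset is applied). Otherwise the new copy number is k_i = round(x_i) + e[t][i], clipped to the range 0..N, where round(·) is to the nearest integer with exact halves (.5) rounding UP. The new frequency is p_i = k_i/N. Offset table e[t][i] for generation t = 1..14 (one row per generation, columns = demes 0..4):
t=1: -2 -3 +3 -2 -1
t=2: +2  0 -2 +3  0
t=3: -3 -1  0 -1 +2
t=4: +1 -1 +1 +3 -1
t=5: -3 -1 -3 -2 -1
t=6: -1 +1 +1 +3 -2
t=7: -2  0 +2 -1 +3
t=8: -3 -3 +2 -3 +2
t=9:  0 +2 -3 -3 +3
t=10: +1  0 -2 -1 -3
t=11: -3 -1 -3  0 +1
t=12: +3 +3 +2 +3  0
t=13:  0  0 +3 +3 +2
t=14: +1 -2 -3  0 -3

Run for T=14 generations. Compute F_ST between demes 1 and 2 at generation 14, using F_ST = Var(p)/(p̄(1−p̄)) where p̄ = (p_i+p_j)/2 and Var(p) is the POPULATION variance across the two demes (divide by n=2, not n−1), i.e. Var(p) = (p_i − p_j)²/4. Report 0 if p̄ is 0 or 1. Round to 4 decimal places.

t=0: k=[0 0 24 0 0]
t=1: x=[0.0000 0.9600 22.0800 0.9600 0.0000] k=[0 0 25 0 0]
t=2: x=[0.0000 1.0000 23.0000 1.0000 0.0000] k=[0 1 21 4 0]
t=3: x=[0.0400 1.7600 19.5200 4.5200 0.1600] k=[0 1 20 4 2]
t=4: x=[0.0400 1.7200 18.6000 4.5600 2.0800] k=[1 1 20 8 1]
t=5: x=[1.0000 1.7600 18.7600 8.2000 1.2800] k=[0 1 16 6 0]
t=6: x=[0.0400 1.5600 15.0000 6.1600 0.2400] k=[0 3 16 9 0]
t=7: x=[0.1200 3.4000 15.2000 8.9200 0.3600] k=[0 3 17 8 3]
t=8: x=[0.1200 3.4400 16.0800 8.1600 3.2000] k=[0 0 18 5 5]
t=9: x=[0.0000 0.7200 16.7600 5.5200 5.0000] k=[0 3 14 3 8]
t=10: x=[0.1200 3.3200 13.1200 3.6400 7.8000] k=[1 3 11 3 5]
t=11: x=[1.0800 3.2400 10.3600 3.4000 4.9200] k=[0 2 7 3 6]
t=12: x=[0.0800 2.1200 6.6400 3.2800 5.8800] k=[3 5 9 6 6]
t=13: x=[3.0800 5.0800 8.7200 6.1200 6.0000] k=[3 5 12 9 8]
t=14: x=[3.0800 5.2000 11.6000 9.0800 8.0400] k=[4 3 9 9 5]

0.0536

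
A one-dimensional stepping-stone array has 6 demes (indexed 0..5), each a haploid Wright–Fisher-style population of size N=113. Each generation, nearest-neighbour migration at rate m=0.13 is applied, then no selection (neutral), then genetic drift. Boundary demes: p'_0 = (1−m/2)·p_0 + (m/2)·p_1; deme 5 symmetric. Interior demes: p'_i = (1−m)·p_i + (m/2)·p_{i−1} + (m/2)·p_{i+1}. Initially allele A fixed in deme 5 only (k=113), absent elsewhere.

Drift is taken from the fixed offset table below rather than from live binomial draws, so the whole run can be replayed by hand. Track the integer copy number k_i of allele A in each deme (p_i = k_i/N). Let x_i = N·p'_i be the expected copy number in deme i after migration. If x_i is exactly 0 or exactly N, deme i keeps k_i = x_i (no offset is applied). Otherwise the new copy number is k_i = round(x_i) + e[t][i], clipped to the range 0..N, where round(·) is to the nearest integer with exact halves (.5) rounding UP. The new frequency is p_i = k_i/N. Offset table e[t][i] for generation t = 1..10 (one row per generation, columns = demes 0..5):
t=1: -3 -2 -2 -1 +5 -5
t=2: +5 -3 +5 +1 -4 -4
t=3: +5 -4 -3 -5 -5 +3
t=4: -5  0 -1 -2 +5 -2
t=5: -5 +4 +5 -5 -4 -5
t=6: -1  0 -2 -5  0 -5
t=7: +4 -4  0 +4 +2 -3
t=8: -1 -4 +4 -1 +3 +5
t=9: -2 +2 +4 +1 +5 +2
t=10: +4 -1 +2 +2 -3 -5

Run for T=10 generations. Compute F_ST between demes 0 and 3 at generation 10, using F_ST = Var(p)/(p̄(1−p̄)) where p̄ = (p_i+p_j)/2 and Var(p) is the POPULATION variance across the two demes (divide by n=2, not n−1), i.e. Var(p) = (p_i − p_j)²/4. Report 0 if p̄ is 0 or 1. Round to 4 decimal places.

t=0: k=[0 0 0 0 0 113]
t=1: x=[0.0000 0.0000 0.0000 0.0000 7.3450 105.6550] k=[0 0 0 0 12 101]
t=2: x=[0.0000 0.0000 0.0000 0.7800 17.0050 95.2150] k=[0 0 0 2 13 91]
t=3: x=[0.0000 0.0000 0.1300 2.5850 17.3550 85.9300] k=[0 0 0 0 12 89]
t=4: x=[0.0000 0.0000 0.0000 0.7800 16.2250 83.9950] k=[0 0 0 0 21 82]
t=5: x=[0.0000 0.0000 0.0000 1.3650 23.6000 78.0350] k=[0 0 0 0 20 73]
t=6: x=[0.0000 0.0000 0.0000 1.3000 22.1450 69.5550] k=[0 0 0 0 22 65]
t=7: x=[0.0000 0.0000 0.0000 1.4300 23.3650 62.2050] k=[0 0 0 5 25 59]
t=8: x=[0.0000 0.0000 0.3250 5.9750 25.9100 56.7900] k=[0 0 4 5 29 62]
t=9: x=[0.0000 0.2600 3.8050 6.4950 29.5850 59.8550] k=[0 2 8 7 35 62]
t=10: x=[0.1300 2.2600 7.5450 8.8850 34.9350 60.2450] k=[4 1 10 11 32 55]

0.0155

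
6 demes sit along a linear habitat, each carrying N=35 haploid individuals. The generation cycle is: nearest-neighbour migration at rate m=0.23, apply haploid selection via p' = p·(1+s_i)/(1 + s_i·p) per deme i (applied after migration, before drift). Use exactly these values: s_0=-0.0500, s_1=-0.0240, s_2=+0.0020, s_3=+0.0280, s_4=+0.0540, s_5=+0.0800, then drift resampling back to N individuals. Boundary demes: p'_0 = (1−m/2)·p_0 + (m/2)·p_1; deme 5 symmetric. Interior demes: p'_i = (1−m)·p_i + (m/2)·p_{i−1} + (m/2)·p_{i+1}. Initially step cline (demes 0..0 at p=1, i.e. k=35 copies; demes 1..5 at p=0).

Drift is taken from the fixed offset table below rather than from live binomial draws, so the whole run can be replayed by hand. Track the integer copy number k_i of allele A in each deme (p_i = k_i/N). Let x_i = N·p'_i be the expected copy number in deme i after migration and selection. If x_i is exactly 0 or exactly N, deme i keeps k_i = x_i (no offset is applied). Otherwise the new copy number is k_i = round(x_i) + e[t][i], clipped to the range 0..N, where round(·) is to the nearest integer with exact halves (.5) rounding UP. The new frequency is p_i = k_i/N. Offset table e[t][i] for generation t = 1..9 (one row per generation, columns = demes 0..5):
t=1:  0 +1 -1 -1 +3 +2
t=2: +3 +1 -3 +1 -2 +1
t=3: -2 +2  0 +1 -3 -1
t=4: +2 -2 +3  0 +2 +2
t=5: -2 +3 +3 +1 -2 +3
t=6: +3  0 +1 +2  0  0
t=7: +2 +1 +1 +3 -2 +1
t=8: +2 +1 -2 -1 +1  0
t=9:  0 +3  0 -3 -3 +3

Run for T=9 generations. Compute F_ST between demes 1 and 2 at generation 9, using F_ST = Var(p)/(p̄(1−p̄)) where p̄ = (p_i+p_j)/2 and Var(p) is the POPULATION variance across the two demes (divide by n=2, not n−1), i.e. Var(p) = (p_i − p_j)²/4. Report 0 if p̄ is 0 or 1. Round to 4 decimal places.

t=0: k=[35 0 0 0 0 0]
t=1: x=[30.7886 3.9393 0.0000 0.0000 0.0000 0.0000] k=[31 5 0 0 0 0]
t=2: x=[27.7186 7.2740 0.5761 0.0000 0.0000 0.0000] k=[31 8 0 0 0 0]
t=3: x=[28.0745 9.5553 0.9218 0.0000 0.0000 0.0000] k=[26 12 1 0 0 0]
t=4: x=[24.0070 12.1516 2.1540 0.1182 0.0000 0.0000] k=[26 10 5 0 0 0]
t=5: x=[23.7725 11.0802 5.0086 0.5908 0.0000 0.0000] k=[22 14 8 2 0 0]
t=6: x=[20.6478 14.0253 8.0123 2.5239 0.2423 0.0000] k=[24 14 9 5 0 0]
t=7: x=[22.4400 14.3688 9.1285 5.0022 0.6055 0.0000] k=[24 15 10 8 0 0]
t=8: x=[22.5568 15.2506 10.3596 7.4710 0.9683 0.0000] k=[25 16 8 6 2 0]
t=9: x=[23.5738 15.9040 8.7031 5.9043 2.3424 0.2483] k=[24 19 9 3 0 3]

0.0850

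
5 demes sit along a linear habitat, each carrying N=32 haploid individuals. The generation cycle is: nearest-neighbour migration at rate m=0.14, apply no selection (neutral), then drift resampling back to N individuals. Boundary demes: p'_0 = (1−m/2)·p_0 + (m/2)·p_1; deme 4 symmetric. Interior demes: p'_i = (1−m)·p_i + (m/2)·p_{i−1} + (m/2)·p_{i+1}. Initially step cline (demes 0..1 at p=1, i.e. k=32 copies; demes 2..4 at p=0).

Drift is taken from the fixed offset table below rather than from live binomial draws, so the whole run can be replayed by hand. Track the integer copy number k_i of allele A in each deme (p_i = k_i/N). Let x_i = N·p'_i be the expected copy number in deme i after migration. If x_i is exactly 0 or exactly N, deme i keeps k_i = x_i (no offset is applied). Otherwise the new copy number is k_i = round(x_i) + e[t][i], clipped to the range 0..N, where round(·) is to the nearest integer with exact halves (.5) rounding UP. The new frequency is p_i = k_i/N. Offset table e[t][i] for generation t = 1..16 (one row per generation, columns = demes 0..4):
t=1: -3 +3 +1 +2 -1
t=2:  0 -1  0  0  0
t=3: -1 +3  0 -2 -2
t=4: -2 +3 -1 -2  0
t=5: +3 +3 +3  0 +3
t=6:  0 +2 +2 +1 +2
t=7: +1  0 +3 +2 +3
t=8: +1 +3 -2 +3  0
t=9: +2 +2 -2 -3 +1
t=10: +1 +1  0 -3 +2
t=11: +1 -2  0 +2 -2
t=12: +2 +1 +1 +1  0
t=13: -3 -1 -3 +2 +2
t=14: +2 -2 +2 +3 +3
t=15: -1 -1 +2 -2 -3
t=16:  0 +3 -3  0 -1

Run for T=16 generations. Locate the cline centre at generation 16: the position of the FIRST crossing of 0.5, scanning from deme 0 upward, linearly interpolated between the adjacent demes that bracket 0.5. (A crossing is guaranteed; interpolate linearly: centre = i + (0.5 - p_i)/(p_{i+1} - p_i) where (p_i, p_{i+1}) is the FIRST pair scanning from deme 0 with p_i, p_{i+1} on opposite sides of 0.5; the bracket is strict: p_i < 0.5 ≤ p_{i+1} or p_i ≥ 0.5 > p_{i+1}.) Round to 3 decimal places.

t=0: k=[32 32 0 0 0]
t=1: x=[32.0000 29.7600 2.2400 0.0000 0.0000] k=[32 32 3 0 0]
t=2: x=[32.0000 29.9700 4.8200 0.2100 0.0000] k=[32 29 5 0 0]
t=3: x=[31.7900 27.5300 6.3300 0.3500 0.0000] k=[31 31 6 0 0]
t=4: x=[31.0000 29.2500 7.3300 0.4200 0.0000] k=[29 32 6 0 0]
t=5: x=[29.2100 29.9700 7.4000 0.4200 0.0000] k=[32 32 10 0 0]
t=6: x=[32.0000 30.4600 10.8400 0.7000 0.0000] k=[32 32 13 2 0]
t=7: x=[32.0000 30.6700 13.5600 2.6300 0.1400] k=[32 31 17 5 3]
t=8: x=[31.9300 30.0900 17.1400 5.7000 3.1400] k=[32 32 15 9 3]
t=9: x=[32.0000 30.8100 15.7700 9.0000 3.4200] k=[32 32 14 6 4]
t=10: x=[32.0000 30.7400 14.7000 6.4200 4.1400] k=[32 32 15 3 6]
t=11: x=[32.0000 30.8100 15.3500 4.0500 5.7900] k=[32 29 15 6 4]
t=12: x=[31.7900 28.2300 15.3500 6.4900 4.1400] k=[32 29 16 7 4]
t=13: x=[31.7900 28.3000 16.2800 7.4200 4.2100] k=[29 27 13 9 6]
t=14: x=[28.8600 26.1600 13.7000 9.0700 6.2100] k=[31 24 16 12 9]
t=15: x=[30.5100 23.9300 16.2800 12.0700 9.2100] k=[30 23 18 10 6]
t=16: x=[29.5100 23.1400 17.7900 10.2800 6.2800] k=[30 26 15 10 5]

1.909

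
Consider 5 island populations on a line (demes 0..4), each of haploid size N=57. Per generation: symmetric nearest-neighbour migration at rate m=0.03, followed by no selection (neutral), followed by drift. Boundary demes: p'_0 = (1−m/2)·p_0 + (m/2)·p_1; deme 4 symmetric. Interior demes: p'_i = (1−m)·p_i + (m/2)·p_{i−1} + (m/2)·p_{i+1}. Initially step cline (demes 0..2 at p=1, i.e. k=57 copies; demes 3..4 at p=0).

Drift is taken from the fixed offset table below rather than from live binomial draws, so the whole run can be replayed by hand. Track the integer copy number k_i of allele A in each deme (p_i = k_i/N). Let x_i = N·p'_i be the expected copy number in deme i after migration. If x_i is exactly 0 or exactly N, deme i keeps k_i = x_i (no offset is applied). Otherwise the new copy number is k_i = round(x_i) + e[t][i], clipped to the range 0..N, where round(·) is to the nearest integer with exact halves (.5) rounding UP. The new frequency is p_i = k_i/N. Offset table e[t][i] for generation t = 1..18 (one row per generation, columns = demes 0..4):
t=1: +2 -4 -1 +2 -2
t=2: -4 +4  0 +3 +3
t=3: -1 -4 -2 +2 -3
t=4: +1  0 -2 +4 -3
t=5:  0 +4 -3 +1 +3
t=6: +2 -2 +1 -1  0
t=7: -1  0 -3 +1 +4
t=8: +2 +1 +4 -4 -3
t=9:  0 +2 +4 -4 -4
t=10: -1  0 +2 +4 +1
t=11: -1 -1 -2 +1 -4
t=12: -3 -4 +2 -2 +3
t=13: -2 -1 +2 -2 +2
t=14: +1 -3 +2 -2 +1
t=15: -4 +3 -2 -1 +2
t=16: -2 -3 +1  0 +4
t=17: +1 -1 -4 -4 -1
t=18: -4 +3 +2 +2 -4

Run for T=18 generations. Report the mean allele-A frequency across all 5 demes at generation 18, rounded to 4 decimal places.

t=0: k=[57 57 57 0 0]
t=1: x=[57.0000 57.0000 56.1450 0.8550 0.0000] k=[57 57 55 3 0]
t=2: x=[57.0000 56.9700 54.2500 3.7350 0.0450] k=[57 57 54 7 3]
t=3: x=[57.0000 56.9550 53.3400 7.6450 3.0600] k=[57 53 51 10 0]
t=4: x=[56.9400 53.0300 50.4150 10.4650 0.1500] k=[57 53 48 14 0]
t=5: x=[56.9400 52.9850 47.5650 14.3000 0.2100] k=[57 57 45 15 3]
t=6: x=[57.0000 56.8200 44.7300 15.2700 3.1800] k=[57 55 46 14 3]
t=7: x=[56.9700 54.8950 45.6550 14.3150 3.1650] k=[56 55 43 15 7]
t=8: x=[55.9850 54.8350 42.7600 15.3000 7.1200] k=[57 56 47 11 4]
t=9: x=[56.9850 55.8800 46.5950 11.4350 4.1050] k=[57 57 51 7 0]
t=10: x=[57.0000 56.9100 50.4300 7.5550 0.1050] k=[57 57 52 12 1]
t=11: x=[57.0000 56.9250 51.4750 12.4350 1.1650] k=[57 56 49 13 0]
t=12: x=[56.9850 55.9100 48.5650 13.3450 0.1950] k=[54 52 51 11 3]
t=13: x=[53.9700 52.0150 50.4150 11.4800 3.1200] k=[52 51 52 9 5]
t=14: x=[51.9850 51.0300 51.3400 9.5850 5.0600] k=[53 48 53 8 6]
t=15: x=[52.9250 48.1500 52.2500 8.6450 6.0300] k=[49 51 50 8 8]
t=16: x=[49.0300 50.9550 49.3850 8.6300 8.0000] k=[47 48 50 9 12]
t=17: x=[47.0150 48.0150 49.3550 9.6600 11.9550] k=[48 47 45 6 11]
t=18: x=[47.9850 46.9850 44.4450 6.6600 10.9250] k=[44 50 46 9 7]

0.5474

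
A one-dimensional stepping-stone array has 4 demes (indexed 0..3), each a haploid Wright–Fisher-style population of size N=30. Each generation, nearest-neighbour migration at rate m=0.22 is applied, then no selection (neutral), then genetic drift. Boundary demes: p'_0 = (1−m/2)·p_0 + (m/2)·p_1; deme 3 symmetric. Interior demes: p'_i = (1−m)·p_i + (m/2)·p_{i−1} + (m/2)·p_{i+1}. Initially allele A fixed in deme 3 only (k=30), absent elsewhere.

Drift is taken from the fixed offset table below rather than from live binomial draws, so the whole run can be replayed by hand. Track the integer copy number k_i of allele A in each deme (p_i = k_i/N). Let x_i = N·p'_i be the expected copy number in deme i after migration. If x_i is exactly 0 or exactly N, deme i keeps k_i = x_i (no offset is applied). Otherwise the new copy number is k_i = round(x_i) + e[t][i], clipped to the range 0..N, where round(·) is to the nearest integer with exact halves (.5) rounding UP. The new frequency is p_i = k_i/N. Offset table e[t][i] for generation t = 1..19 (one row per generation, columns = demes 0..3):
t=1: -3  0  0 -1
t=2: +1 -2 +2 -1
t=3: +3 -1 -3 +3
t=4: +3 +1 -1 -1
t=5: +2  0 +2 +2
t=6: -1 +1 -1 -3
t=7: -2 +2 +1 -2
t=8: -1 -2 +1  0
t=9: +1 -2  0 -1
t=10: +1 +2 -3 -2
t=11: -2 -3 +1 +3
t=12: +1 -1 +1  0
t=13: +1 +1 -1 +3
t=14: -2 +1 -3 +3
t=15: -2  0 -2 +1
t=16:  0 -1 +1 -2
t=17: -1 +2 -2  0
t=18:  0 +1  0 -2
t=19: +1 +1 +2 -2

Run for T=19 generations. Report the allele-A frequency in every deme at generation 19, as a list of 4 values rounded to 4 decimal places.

t=0: k=[0 0 0 30]
t=1: x=[0.0000 0.0000 3.3000 26.7000] k=[0 0 3 26]
t=2: x=[0.0000 0.3300 5.2000 23.4700] k=[0 0 7 22]
t=3: x=[0.0000 0.7700 7.8800 20.3500] k=[0 0 5 23]
t=4: x=[0.0000 0.5500 6.4300 21.0200] k=[0 2 5 20]
t=5: x=[0.2200 2.1100 6.3200 18.3500] k=[2 2 8 20]
t=6: x=[2.0000 2.6600 8.6600 18.6800] k=[1 4 8 16]
t=7: x=[1.3300 4.1100 8.4400 15.1200] k=[0 6 9 13]
t=8: x=[0.6600 5.6700 9.1100 12.5600] k=[0 4 10 13]
t=9: x=[0.4400 4.2200 9.6700 12.6700] k=[1 2 10 12]
t=10: x=[1.1100 2.7700 9.3400 11.7800] k=[2 5 6 10]
t=11: x=[2.3300 4.7800 6.3300 9.5600] k=[0 2 7 13]
t=12: x=[0.2200 2.3300 7.1100 12.3400] k=[1 1 8 12]
t=13: x=[1.0000 1.7700 7.6700 11.5600] k=[2 3 7 15]
t=14: x=[2.1100 3.3300 7.4400 14.1200] k=[0 4 4 17]
t=15: x=[0.4400 3.5600 5.4300 15.5700] k=[0 4 3 17]
t=16: x=[0.4400 3.4500 4.6500 15.4600] k=[0 2 6 13]
t=17: x=[0.2200 2.2200 6.3300 12.2300] k=[0 4 4 12]
t=18: x=[0.4400 3.5600 4.8800 11.1200] k=[0 5 5 9]
t=19: x=[0.5500 4.4500 5.4400 8.5600] k=[2 5 7 7]

[0.0667, 0.1667, 0.2333, 0.2333]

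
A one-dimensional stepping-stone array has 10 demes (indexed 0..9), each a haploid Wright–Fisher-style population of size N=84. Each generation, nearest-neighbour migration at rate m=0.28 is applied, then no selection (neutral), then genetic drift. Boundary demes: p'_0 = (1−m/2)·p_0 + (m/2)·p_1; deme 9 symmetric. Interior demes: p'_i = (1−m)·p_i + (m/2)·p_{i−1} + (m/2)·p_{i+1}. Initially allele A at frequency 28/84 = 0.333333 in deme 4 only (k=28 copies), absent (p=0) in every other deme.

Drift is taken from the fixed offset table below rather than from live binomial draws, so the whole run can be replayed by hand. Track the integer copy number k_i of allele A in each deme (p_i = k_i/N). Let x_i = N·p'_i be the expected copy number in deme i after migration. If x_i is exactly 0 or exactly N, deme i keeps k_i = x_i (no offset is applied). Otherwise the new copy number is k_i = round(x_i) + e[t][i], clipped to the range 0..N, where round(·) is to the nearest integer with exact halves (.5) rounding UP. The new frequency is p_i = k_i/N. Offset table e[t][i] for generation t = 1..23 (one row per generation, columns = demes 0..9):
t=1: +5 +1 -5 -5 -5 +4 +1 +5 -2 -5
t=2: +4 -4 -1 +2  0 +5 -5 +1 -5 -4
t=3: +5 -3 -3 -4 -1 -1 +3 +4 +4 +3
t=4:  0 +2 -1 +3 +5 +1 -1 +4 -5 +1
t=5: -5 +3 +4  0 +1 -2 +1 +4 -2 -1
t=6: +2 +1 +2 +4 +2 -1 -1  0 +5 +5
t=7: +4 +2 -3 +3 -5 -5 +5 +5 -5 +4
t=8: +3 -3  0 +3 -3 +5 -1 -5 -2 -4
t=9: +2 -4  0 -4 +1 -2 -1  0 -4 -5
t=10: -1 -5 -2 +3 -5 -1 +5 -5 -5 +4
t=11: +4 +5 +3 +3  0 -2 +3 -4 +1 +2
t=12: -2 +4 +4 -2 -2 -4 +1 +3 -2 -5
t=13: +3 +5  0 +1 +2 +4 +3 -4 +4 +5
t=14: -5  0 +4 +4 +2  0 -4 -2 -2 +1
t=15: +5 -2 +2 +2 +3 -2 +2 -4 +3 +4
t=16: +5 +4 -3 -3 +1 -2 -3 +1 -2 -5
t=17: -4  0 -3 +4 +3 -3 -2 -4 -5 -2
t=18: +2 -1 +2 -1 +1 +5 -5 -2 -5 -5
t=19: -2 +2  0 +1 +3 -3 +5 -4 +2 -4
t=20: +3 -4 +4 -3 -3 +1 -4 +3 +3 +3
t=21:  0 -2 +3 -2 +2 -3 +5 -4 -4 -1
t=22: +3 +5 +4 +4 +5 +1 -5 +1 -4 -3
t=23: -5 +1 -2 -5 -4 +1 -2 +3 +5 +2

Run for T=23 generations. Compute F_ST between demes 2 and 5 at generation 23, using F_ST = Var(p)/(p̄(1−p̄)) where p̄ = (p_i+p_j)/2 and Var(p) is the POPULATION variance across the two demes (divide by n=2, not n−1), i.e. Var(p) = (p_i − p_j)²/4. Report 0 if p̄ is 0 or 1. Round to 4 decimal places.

0.0271

t=0: k=[0 0 0 0 28 0 0 0 0 0]
t=1: x=[0.0000 0.0000 0.0000 3.9200 20.1600 3.9200 0.0000 0.0000 0.0000 0.0000] k=[0 0 0 0 15 8 0 0 0 0]
t=2: x=[0.0000 0.0000 0.0000 2.1000 11.9200 7.8600 1.1200 0.0000 0.0000 0.0000] k=[0 0 0 4 12 13 0 0 0 0]
t=3: x=[0.0000 0.0000 0.5600 4.5600 11.0200 11.0400 1.8200 0.0000 0.0000 0.0000] k=[0 0 0 1 10 10 5 0 0 0]
t=4: x=[0.0000 0.0000 0.1400 2.1200 8.7400 9.3000 5.0000 0.7000 0.0000 0.0000] k=[0 0 0 5 14 10 4 5 0 0]
t=5: x=[0.0000 0.0000 0.7000 5.5600 12.1800 9.7200 4.9800 4.1600 0.7000 0.0000] k=[0 0 5 6 13 8 6 8 0 0]
t=6: x=[0.0000 0.7000 4.4400 6.8400 11.3200 8.4200 6.5600 6.6000 1.1200 0.0000] k=[0 2 6 11 13 7 6 7 6 0]
t=7: x=[0.2800 2.2800 6.1400 10.5800 11.8800 7.7000 6.2800 6.7200 5.3000 0.8400] k=[4 4 3 14 7 3 11 12 0 5]
t=8: x=[4.0000 3.8600 4.6800 11.4800 7.4200 4.6800 10.0200 10.1800 2.3800 4.3000] k=[7 1 5 14 4 10 9 5 0 0]
t=9: x=[6.1600 2.4000 5.7000 11.3400 6.2400 9.0200 8.5800 4.8600 0.7000 0.0000] k=[8 0 6 7 7 7 8 5 0 0]
t=10: x=[6.8800 1.9600 5.3000 6.8600 7.0000 7.1400 7.4400 4.7200 0.7000 0.0000] k=[6 0 3 10 2 6 12 0 0 0]
t=11: x=[5.1600 1.2600 3.5600 7.9000 3.6800 6.2800 9.4800 1.6800 0.0000 0.0000] k=[9 6 7 11 4 4 12 0 0 0]
t=12: x=[8.5800 6.5600 7.4200 9.4600 4.9800 5.1200 9.2000 1.6800 0.0000 0.0000] k=[7 11 11 7 3 1 10 5 0 0]
t=13: x=[7.5600 10.4400 10.4400 7.0000 3.2800 2.5400 8.0400 5.0000 0.7000 0.0000] k=[11 15 10 8 5 7 11 1 5 0]
t=14: x=[11.5600 13.7400 10.4200 7.8600 5.7000 7.2800 9.0400 2.9600 3.7400 0.7000] k=[7 14 14 12 8 7 5 1 2 2]
t=15: x=[7.9800 13.0200 13.7200 11.7200 8.4200 6.8600 4.7200 1.7000 1.8600 2.0000] k=[13 11 16 14 11 5 7 0 5 6]
t=16: x=[12.7200 11.9800 15.0200 13.8600 10.5800 6.1200 5.7400 1.6800 4.4400 5.8600] k=[18 16 12 11 12 4 3 3 2 1]
t=17: x=[17.7200 15.7200 12.4200 11.2800 10.7400 4.9800 3.1400 2.8600 2.0000 1.1400] k=[14 16 9 15 14 2 1 0 0 0]
t=18: x=[14.2800 14.7400 10.8200 14.0200 12.4600 3.5400 1.0000 0.1400 0.0000 0.0000] k=[16 14 13 13 13 9 0 0 0 0]
t=19: x=[15.7200 14.1400 13.1400 13.0000 12.4400 8.3000 1.2600 0.0000 0.0000 0.0000] k=[14 16 13 14 15 5 6 0 0 0]
t=20: x=[14.2800 15.3000 13.5600 14.0000 13.4600 6.5400 5.0200 0.8400 0.0000 0.0000] k=[17 11 18 11 10 8 1 4 0 0]
t=21: x=[16.1600 12.8200 16.0400 11.8400 9.8600 7.3000 2.4000 3.0200 0.5600 0.0000] k=[16 11 19 10 12 4 7 0 0 0]
t=22: x=[15.3000 12.8200 16.6200 11.5400 10.6000 5.5400 5.6000 0.9800 0.0000 0.0000] k=[18 18 21 16 16 7 1 2 0 0]
t=23: x=[18.0000 18.4200 19.8800 16.7000 14.7400 7.4200 1.9800 1.5800 0.2800 0.0000] k=[13 19 18 12 11 8 0 5 5 0]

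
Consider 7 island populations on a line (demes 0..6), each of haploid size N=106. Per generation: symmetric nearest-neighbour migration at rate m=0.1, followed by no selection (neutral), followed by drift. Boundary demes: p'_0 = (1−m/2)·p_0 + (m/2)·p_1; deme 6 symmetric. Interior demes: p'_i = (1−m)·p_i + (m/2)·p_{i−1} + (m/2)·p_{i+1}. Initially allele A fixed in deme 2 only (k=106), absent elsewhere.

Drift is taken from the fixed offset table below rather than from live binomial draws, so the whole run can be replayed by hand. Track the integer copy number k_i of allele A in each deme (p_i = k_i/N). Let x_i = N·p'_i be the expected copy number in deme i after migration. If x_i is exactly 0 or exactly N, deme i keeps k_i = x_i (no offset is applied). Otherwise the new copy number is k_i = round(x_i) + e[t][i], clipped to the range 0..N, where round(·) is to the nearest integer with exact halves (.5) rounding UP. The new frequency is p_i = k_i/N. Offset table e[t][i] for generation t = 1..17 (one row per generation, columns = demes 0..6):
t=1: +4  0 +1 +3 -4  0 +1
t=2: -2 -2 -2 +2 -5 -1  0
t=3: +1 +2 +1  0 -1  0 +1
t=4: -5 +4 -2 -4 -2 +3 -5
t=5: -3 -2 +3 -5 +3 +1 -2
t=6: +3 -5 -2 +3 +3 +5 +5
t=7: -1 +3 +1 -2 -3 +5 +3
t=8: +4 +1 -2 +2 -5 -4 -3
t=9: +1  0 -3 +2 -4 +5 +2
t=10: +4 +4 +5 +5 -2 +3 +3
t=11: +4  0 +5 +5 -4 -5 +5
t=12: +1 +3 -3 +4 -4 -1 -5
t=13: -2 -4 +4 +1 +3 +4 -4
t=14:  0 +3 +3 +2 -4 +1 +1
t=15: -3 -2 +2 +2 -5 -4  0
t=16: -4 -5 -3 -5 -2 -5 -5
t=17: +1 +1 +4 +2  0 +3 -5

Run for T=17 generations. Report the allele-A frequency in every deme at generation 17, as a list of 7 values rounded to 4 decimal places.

[0.1698, 0.2642, 0.4528, 0.3113, 0.0189, 0.0000, 0.0000]

t=0: k=[0 0 106 0 0 0 0]
t=1: x=[0.0000 5.3000 95.4000 5.3000 0.0000 0.0000 0.0000] k=[0 5 96 8 0 0 0]
t=2: x=[0.2500 9.3000 87.0500 12.0000 0.4000 0.0000 0.0000] k=[0 7 85 14 0 0 0]
t=3: x=[0.3500 10.5500 77.5500 16.8500 0.7000 0.0000 0.0000] k=[1 13 79 17 0 0 0]
t=4: x=[1.6000 15.7000 72.6000 19.2500 0.8500 0.0000 0.0000] k=[0 20 71 15 0 0 0]
t=5: x=[1.0000 21.5500 65.6500 17.0500 0.7500 0.0000 0.0000] k=[0 20 69 12 4 0 0]
t=6: x=[1.0000 21.4500 63.7000 14.4500 4.2000 0.2000 0.0000] k=[4 16 62 17 7 5 0]
t=7: x=[4.6000 17.7000 57.4500 18.7500 7.4000 4.8500 0.2500] k=[4 21 58 17 4 10 3]
t=8: x=[4.8500 22.0000 54.1000 18.4000 4.9500 9.3500 3.3500] k=[9 23 52 20 0 5 0]
t=9: x=[9.7000 23.7500 48.9500 20.6000 1.2500 4.5000 0.2500] k=[11 24 46 23 0 10 2]
t=10: x=[11.6500 24.4500 43.7500 23.0000 1.6500 9.1000 2.4000] k=[16 28 49 28 0 12 5]
t=11: x=[16.6000 28.4500 46.9000 27.6500 2.0000 11.0500 5.3500] k=[21 28 52 33 0 6 10]
t=12: x=[21.3500 28.8500 49.8500 32.3000 1.9500 5.9000 9.8000] k=[22 32 47 36 0 5 5]
t=13: x=[22.5000 32.2500 45.7000 34.7500 2.0500 4.7500 5.0000] k=[21 28 50 36 5 9 1]
t=14: x=[21.3500 28.7500 48.2000 35.1500 6.7500 8.4000 1.4000] k=[21 32 51 37 3 9 2]
t=15: x=[21.5500 32.4000 49.3500 36.0000 5.0000 8.3500 2.3500] k=[19 30 51 38 0 4 2]
t=16: x=[19.5500 30.5000 49.3000 36.7500 2.1000 3.7000 2.1000] k=[16 26 46 32 0 0 0]
t=17: x=[16.5000 26.5000 44.3000 31.1000 1.6000 0.0000 0.0000] k=[18 28 48 33 2 0 0]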